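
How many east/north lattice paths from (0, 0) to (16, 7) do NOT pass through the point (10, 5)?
Number of paths = 161073

Total paths from (0, 0) to (16, 7): C(23, 16) = 245157. Paths through (10, 5): (paths (0, 0) → (10, 5)) × (paths (10, 5) → (16, 7)) = C(15, 10) · C(8, 6) = 3003 · 28 = 84084. Avoidance count = 245157 − 84084 = 161073.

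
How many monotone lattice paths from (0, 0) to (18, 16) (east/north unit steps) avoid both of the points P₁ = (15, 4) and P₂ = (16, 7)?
Number of paths = 2189566935

Inclusion–exclusion. Total paths: C(34, 18) = 2203961430. Through P₁: C(19, 15)·C(15, 3) = 1763580. Through P₂: C(23, 16)·C(11, 2) = 13483635. Since P₁ is strictly southwest of P₂, a monotone path through both must visit P₁ then P₂; paths through both = C(19, 15)·C(4, 1)·C(11, 2) = 852720. Avoid both = 2203961430 − 1763580 − 13483635 + 852720 = 2189566935.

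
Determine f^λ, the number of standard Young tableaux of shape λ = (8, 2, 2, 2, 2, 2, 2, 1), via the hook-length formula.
# SYT of shape (8, 2, 2, 2, 2, 2, 2, 1) = 25069968

Hook-length formula: f^λ = n! / Π hook(c), product over all cells c of the Young diagram. For λ = (8, 2, 2, 2, 2, 2, 2, 1), n = 21 boxes. Hook lengths by row (left-to-right, top-to-bottom): [15, 13, 6, 5, 4, 3, 2, 1]; [8, 6]; [7, 5]; [6, 4]; [5, 3]; [4, 2]; [3, 1]; [1]. Product of hooks = 2037934080000. So f^λ = 21! / 2037934080000 = 51090942171709440000 / 2037934080000 = 25069968.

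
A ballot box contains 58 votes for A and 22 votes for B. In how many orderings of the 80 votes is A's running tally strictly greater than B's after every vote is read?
Strict-lead orderings = 12189953711134185480

Total orderings of the 80 votes with 58 for A: C(80, 58) = 27088786024742634400. By the Bertrand ballot formula (Cycle Lemma / reflection principle), the number of orderings in which A is strictly ahead of B throughout is (p − q)/(p + q) · C(p + q, p) = (58 − 22)/(58 + 22) · 27088786024742634400 = 12189953711134185480.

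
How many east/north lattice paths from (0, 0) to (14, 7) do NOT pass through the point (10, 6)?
Number of paths = 76240

Total paths from (0, 0) to (14, 7): C(21, 14) = 116280. Paths through (10, 6): (paths (0, 0) → (10, 6)) × (paths (10, 6) → (14, 7)) = C(16, 10) · C(5, 4) = 8008 · 5 = 40040. Avoidance count = 116280 − 40040 = 76240.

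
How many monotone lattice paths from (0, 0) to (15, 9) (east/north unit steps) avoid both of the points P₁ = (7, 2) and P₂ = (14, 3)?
Number of paths = 1073100

Inclusion–exclusion. Total paths: C(24, 15) = 1307504. Through P₁: C(9, 7)·C(15, 8) = 231660. Through P₂: C(17, 14)·C(7, 1) = 4760. Since P₁ is strictly southwest of P₂, a monotone path through both must visit P₁ then P₂; paths through both = C(9, 7)·C(8, 7)·C(7, 1) = 2016. Avoid both = 1307504 − 231660 − 4760 + 2016 = 1073100.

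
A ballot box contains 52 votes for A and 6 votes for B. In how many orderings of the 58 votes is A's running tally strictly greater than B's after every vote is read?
Strict-lead orderings = 32101146

Total orderings of the 58 votes with 52 for A: C(58, 52) = 40475358. By the Bertrand ballot formula (Cycle Lemma / reflection principle), the number of orderings in which A is strictly ahead of B throughout is (p − q)/(p + q) · C(p + q, p) = (52 − 6)/(52 + 6) · 40475358 = 32101146.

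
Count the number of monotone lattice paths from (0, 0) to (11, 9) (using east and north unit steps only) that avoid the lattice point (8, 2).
Number of paths = 162560

Total paths from (0, 0) to (11, 9): C(20, 11) = 167960. Paths through (8, 2): (paths (0, 0) → (8, 2)) × (paths (8, 2) → (11, 9)) = C(10, 8) · C(10, 3) = 45 · 120 = 5400. Avoidance count = 167960 − 5400 = 162560.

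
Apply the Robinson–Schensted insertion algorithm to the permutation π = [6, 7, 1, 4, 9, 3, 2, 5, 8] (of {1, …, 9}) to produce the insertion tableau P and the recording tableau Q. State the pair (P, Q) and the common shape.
P = [1, 2, 5, 8] / [3, 7, 9] / [4] / [6];  Q = [1, 2, 5, 9] / [3, 4, 8] / [6] / [7];  common shape = (4, 3, 1, 1)

Row-insert the values π_1, π_2, … into P one at a time, bumping the leftmost entry strictly greater than the inserted value down to the next row. The recording tableau Q records, in position (i, j), the step at which that cell was added to P.
  Insert 6 (step 1): P = [6];  Q = [1]
  Insert 7 (step 2): P = [6, 7];  Q = [1, 2]
  Insert 1 (step 3): P = [1, 7] / [6];  Q = [1, 2] / [3]
  Insert 4 (step 4): P = [1, 4] / [6, 7];  Q = [1, 2] / [3, 4]
  Insert 9 (step 5): P = [1, 4, 9] / [6, 7];  Q = [1, 2, 5] / [3, 4]
  Insert 3 (step 6): P = [1, 3, 9] / [4, 7] / [6];  Q = [1, 2, 5] / [3, 4] / [6]
  Insert 2 (step 7): P = [1, 2, 9] / [3, 7] / [4] / [6];  Q = [1, 2, 5] / [3, 4] / [6] / [7]
  Insert 5 (step 8): P = [1, 2, 5] / [3, 7, 9] / [4] / [6];  Q = [1, 2, 5] / [3, 4, 8] / [6] / [7]
  Insert 8 (step 9): P = [1, 2, 5, 8] / [3, 7, 9] / [4] / [6];  Q = [1, 2, 5, 9] / [3, 4, 8] / [6] / [7]
Final shape: (4, 3, 1, 1).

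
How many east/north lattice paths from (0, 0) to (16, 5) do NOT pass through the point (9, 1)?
Number of paths = 17049

Total paths from (0, 0) to (16, 5): C(21, 16) = 20349. Paths through (9, 1): (paths (0, 0) → (9, 1)) × (paths (9, 1) → (16, 5)) = C(10, 9) · C(11, 7) = 10 · 330 = 3300. Avoidance count = 20349 − 3300 = 17049.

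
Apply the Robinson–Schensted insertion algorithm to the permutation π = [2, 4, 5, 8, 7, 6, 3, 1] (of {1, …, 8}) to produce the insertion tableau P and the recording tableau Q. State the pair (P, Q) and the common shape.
P = [1, 3, 5, 6] / [2] / [4] / [7] / [8];  Q = [1, 2, 3, 4] / [5] / [6] / [7] / [8];  common shape = (4, 1, 1, 1, 1)

Row-insert the values π_1, π_2, … into P one at a time, bumping the leftmost entry strictly greater than the inserted value down to the next row. The recording tableau Q records, in position (i, j), the step at which that cell was added to P.
  Insert 2 (step 1): P = [2];  Q = [1]
  Insert 4 (step 2): P = [2, 4];  Q = [1, 2]
  Insert 5 (step 3): P = [2, 4, 5];  Q = [1, 2, 3]
  Insert 8 (step 4): P = [2, 4, 5, 8];  Q = [1, 2, 3, 4]
  Insert 7 (step 5): P = [2, 4, 5, 7] / [8];  Q = [1, 2, 3, 4] / [5]
  Insert 6 (step 6): P = [2, 4, 5, 6] / [7] / [8];  Q = [1, 2, 3, 4] / [5] / [6]
  Insert 3 (step 7): P = [2, 3, 5, 6] / [4] / [7] / [8];  Q = [1, 2, 3, 4] / [5] / [6] / [7]
  Insert 1 (step 8): P = [1, 3, 5, 6] / [2] / [4] / [7] / [8];  Q = [1, 2, 3, 4] / [5] / [6] / [7] / [8]
Final shape: (4, 1, 1, 1, 1).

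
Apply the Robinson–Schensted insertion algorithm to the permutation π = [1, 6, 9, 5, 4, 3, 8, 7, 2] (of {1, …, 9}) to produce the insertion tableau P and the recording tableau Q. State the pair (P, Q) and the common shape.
P = [1, 2, 7] / [3, 8] / [4, 9] / [5] / [6];  Q = [1, 2, 3] / [4, 7] / [5, 8] / [6] / [9];  common shape = (3, 2, 2, 1, 1)

Row-insert the values π_1, π_2, … into P one at a time, bumping the leftmost entry strictly greater than the inserted value down to the next row. The recording tableau Q records, in position (i, j), the step at which that cell was added to P.
  Insert 1 (step 1): P = [1];  Q = [1]
  Insert 6 (step 2): P = [1, 6];  Q = [1, 2]
  Insert 9 (step 3): P = [1, 6, 9];  Q = [1, 2, 3]
  Insert 5 (step 4): P = [1, 5, 9] / [6];  Q = [1, 2, 3] / [4]
  Insert 4 (step 5): P = [1, 4, 9] / [5] / [6];  Q = [1, 2, 3] / [4] / [5]
  Insert 3 (step 6): P = [1, 3, 9] / [4] / [5] / [6];  Q = [1, 2, 3] / [4] / [5] / [6]
  Insert 8 (step 7): P = [1, 3, 8] / [4, 9] / [5] / [6];  Q = [1, 2, 3] / [4, 7] / [5] / [6]
  Insert 7 (step 8): P = [1, 3, 7] / [4, 8] / [5, 9] / [6];  Q = [1, 2, 3] / [4, 7] / [5, 8] / [6]
  Insert 2 (step 9): P = [1, 2, 7] / [3, 8] / [4, 9] / [5] / [6];  Q = [1, 2, 3] / [4, 7] / [5, 8] / [6] / [9]
Final shape: (3, 2, 2, 1, 1).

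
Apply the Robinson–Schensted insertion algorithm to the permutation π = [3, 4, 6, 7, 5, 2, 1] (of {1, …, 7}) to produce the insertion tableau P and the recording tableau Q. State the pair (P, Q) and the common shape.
P = [1, 4, 5, 7] / [2] / [3] / [6];  Q = [1, 2, 3, 4] / [5] / [6] / [7];  common shape = (4, 1, 1, 1)

Row-insert the values π_1, π_2, … into P one at a time, bumping the leftmost entry strictly greater than the inserted value down to the next row. The recording tableau Q records, in position (i, j), the step at which that cell was added to P.
  Insert 3 (step 1): P = [3];  Q = [1]
  Insert 4 (step 2): P = [3, 4];  Q = [1, 2]
  Insert 6 (step 3): P = [3, 4, 6];  Q = [1, 2, 3]
  Insert 7 (step 4): P = [3, 4, 6, 7];  Q = [1, 2, 3, 4]
  Insert 5 (step 5): P = [3, 4, 5, 7] / [6];  Q = [1, 2, 3, 4] / [5]
  Insert 2 (step 6): P = [2, 4, 5, 7] / [3] / [6];  Q = [1, 2, 3, 4] / [5] / [6]
  Insert 1 (step 7): P = [1, 4, 5, 7] / [2] / [3] / [6];  Q = [1, 2, 3, 4] / [5] / [6] / [7]
Final shape: (4, 1, 1, 1).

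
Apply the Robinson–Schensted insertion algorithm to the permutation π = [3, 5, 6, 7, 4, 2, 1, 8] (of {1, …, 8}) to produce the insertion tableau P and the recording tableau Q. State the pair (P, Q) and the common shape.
P = [1, 4, 6, 7, 8] / [2] / [3] / [5];  Q = [1, 2, 3, 4, 8] / [5] / [6] / [7];  common shape = (5, 1, 1, 1)

Row-insert the values π_1, π_2, … into P one at a time, bumping the leftmost entry strictly greater than the inserted value down to the next row. The recording tableau Q records, in position (i, j), the step at which that cell was added to P.
  Insert 3 (step 1): P = [3];  Q = [1]
  Insert 5 (step 2): P = [3, 5];  Q = [1, 2]
  Insert 6 (step 3): P = [3, 5, 6];  Q = [1, 2, 3]
  Insert 7 (step 4): P = [3, 5, 6, 7];  Q = [1, 2, 3, 4]
  Insert 4 (step 5): P = [3, 4, 6, 7] / [5];  Q = [1, 2, 3, 4] / [5]
  Insert 2 (step 6): P = [2, 4, 6, 7] / [3] / [5];  Q = [1, 2, 3, 4] / [5] / [6]
  Insert 1 (step 7): P = [1, 4, 6, 7] / [2] / [3] / [5];  Q = [1, 2, 3, 4] / [5] / [6] / [7]
  Insert 8 (step 8): P = [1, 4, 6, 7, 8] / [2] / [3] / [5];  Q = [1, 2, 3, 4, 8] / [5] / [6] / [7]
Final shape: (5, 1, 1, 1).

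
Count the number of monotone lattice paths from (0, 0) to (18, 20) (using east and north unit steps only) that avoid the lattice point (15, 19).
Number of paths = 26154130530

Total paths from (0, 0) to (18, 20): C(38, 18) = 33578000610. Paths through (15, 19): (paths (0, 0) → (15, 19)) × (paths (15, 19) → (18, 20)) = C(34, 15) · C(4, 3) = 1855967520 · 4 = 7423870080. Avoidance count = 33578000610 − 7423870080 = 26154130530.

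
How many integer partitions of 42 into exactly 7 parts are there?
p(42, 7 parts) = 3539

Partitions of n into exactly k parts are in bijection with partitions of n − k into at most k parts (subtract 1 from each part). So p(42, exactly 7) = p(35, parts ≤ 7). Computing via the recurrence p(m, j) = p(m, j−1) + p(m−j, j) gives 3539.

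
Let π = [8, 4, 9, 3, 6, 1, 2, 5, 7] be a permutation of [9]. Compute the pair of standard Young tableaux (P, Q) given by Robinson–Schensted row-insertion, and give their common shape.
P = [1, 2, 5, 7] / [3, 6] / [4, 9] / [8];  Q = [1, 3, 8, 9] / [2, 5] / [4, 7] / [6];  common shape = (4, 2, 2, 1)

Row-insert the values π_1, π_2, … into P one at a time, bumping the leftmost entry strictly greater than the inserted value down to the next row. The recording tableau Q records, in position (i, j), the step at which that cell was added to P.
  Insert 8 (step 1): P = [8];  Q = [1]
  Insert 4 (step 2): P = [4] / [8];  Q = [1] / [2]
  Insert 9 (step 3): P = [4, 9] / [8];  Q = [1, 3] / [2]
  Insert 3 (step 4): P = [3, 9] / [4] / [8];  Q = [1, 3] / [2] / [4]
  Insert 6 (step 5): P = [3, 6] / [4, 9] / [8];  Q = [1, 3] / [2, 5] / [4]
  Insert 1 (step 6): P = [1, 6] / [3, 9] / [4] / [8];  Q = [1, 3] / [2, 5] / [4] / [6]
  Insert 2 (step 7): P = [1, 2] / [3, 6] / [4, 9] / [8];  Q = [1, 3] / [2, 5] / [4, 7] / [6]
  Insert 5 (step 8): P = [1, 2, 5] / [3, 6] / [4, 9] / [8];  Q = [1, 3, 8] / [2, 5] / [4, 7] / [6]
  Insert 7 (step 9): P = [1, 2, 5, 7] / [3, 6] / [4, 9] / [8];  Q = [1, 3, 8, 9] / [2, 5] / [4, 7] / [6]
Final shape: (4, 2, 2, 1).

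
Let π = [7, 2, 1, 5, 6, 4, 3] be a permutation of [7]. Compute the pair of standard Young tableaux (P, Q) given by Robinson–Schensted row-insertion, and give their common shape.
P = [1, 3, 6] / [2, 4] / [5] / [7];  Q = [1, 4, 5] / [2, 6] / [3] / [7];  common shape = (3, 2, 1, 1)

Row-insert the values π_1, π_2, … into P one at a time, bumping the leftmost entry strictly greater than the inserted value down to the next row. The recording tableau Q records, in position (i, j), the step at which that cell was added to P.
  Insert 7 (step 1): P = [7];  Q = [1]
  Insert 2 (step 2): P = [2] / [7];  Q = [1] / [2]
  Insert 1 (step 3): P = [1] / [2] / [7];  Q = [1] / [2] / [3]
  Insert 5 (step 4): P = [1, 5] / [2] / [7];  Q = [1, 4] / [2] / [3]
  Insert 6 (step 5): P = [1, 5, 6] / [2] / [7];  Q = [1, 4, 5] / [2] / [3]
  Insert 4 (step 6): P = [1, 4, 6] / [2, 5] / [7];  Q = [1, 4, 5] / [2, 6] / [3]
  Insert 3 (step 7): P = [1, 3, 6] / [2, 4] / [5] / [7];  Q = [1, 4, 5] / [2, 6] / [3] / [7]
Final shape: (3, 2, 1, 1).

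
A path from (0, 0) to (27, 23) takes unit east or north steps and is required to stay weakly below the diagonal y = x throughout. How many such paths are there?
Number of paths = 19293438101000

By the reflection principle (André's argument), the number of monotone paths to (27, 23) with n ≤ m that never go above y = x is C(50, 27) − C(50, 28) = 108043253365600 − 88749815264600 = 19293438101000.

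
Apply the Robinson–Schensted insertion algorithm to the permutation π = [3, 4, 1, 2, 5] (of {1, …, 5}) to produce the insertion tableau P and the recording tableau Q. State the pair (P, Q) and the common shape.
P = [1, 2, 5] / [3, 4];  Q = [1, 2, 5] / [3, 4];  common shape = (3, 2)

Row-insert the values π_1, π_2, … into P one at a time, bumping the leftmost entry strictly greater than the inserted value down to the next row. The recording tableau Q records, in position (i, j), the step at which that cell was added to P.
  Insert 3 (step 1): P = [3];  Q = [1]
  Insert 4 (step 2): P = [3, 4];  Q = [1, 2]
  Insert 1 (step 3): P = [1, 4] / [3];  Q = [1, 2] / [3]
  Insert 2 (step 4): P = [1, 2] / [3, 4];  Q = [1, 2] / [3, 4]
  Insert 5 (step 5): P = [1, 2, 5] / [3, 4];  Q = [1, 2, 5] / [3, 4]
Final shape: (3, 2).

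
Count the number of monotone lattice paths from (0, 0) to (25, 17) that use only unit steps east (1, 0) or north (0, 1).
Number of paths = 254661927156

A monotone lattice path from (0, 0) to (25, 17) consists of 25 east steps and 17 north steps in some order, so it is determined by which 25 of the 42 steps are east. The count is C(42, 25) = 254661927156.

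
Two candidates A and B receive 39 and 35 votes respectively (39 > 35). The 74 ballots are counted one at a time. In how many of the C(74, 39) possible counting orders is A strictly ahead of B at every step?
Strict-lead orderings = 84832254137763216672

Total orderings of the 74 votes with 39 for A: C(74, 39) = 1569396701548619508432. By the Bertrand ballot formula (Cycle Lemma / reflection principle), the number of orderings in which A is strictly ahead of B throughout is (p − q)/(p + q) · C(p + q, p) = (39 − 35)/(39 + 35) · 1569396701548619508432 = 84832254137763216672.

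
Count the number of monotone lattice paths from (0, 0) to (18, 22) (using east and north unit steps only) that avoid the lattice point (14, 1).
Number of paths = 113380072050

Total paths from (0, 0) to (18, 22): C(40, 18) = 113380261800. Paths through (14, 1): (paths (0, 0) → (14, 1)) × (paths (14, 1) → (18, 22)) = C(15, 14) · C(25, 4) = 15 · 12650 = 189750. Avoidance count = 113380261800 − 189750 = 113380072050.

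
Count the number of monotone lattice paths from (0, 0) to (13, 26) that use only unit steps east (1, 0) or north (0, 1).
Number of paths = 8122425444

A monotone lattice path from (0, 0) to (13, 26) consists of 13 east steps and 26 north steps in some order, so it is determined by which 13 of the 39 steps are east. The count is C(39, 13) = 8122425444.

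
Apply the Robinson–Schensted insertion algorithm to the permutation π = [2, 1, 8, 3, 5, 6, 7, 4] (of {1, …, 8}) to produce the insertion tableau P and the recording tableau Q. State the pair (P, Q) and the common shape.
P = [1, 3, 4, 6, 7] / [2, 5] / [8];  Q = [1, 3, 5, 6, 7] / [2, 4] / [8];  common shape = (5, 2, 1)

Row-insert the values π_1, π_2, … into P one at a time, bumping the leftmost entry strictly greater than the inserted value down to the next row. The recording tableau Q records, in position (i, j), the step at which that cell was added to P.
  Insert 2 (step 1): P = [2];  Q = [1]
  Insert 1 (step 2): P = [1] / [2];  Q = [1] / [2]
  Insert 8 (step 3): P = [1, 8] / [2];  Q = [1, 3] / [2]
  Insert 3 (step 4): P = [1, 3] / [2, 8];  Q = [1, 3] / [2, 4]
  Insert 5 (step 5): P = [1, 3, 5] / [2, 8];  Q = [1, 3, 5] / [2, 4]
  Insert 6 (step 6): P = [1, 3, 5, 6] / [2, 8];  Q = [1, 3, 5, 6] / [2, 4]
  Insert 7 (step 7): P = [1, 3, 5, 6, 7] / [2, 8];  Q = [1, 3, 5, 6, 7] / [2, 4]
  Insert 4 (step 8): P = [1, 3, 4, 6, 7] / [2, 5] / [8];  Q = [1, 3, 5, 6, 7] / [2, 4] / [8]
Final shape: (5, 2, 1).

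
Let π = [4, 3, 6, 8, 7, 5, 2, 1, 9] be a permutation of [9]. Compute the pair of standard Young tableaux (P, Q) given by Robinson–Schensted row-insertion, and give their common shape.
P = [1, 5, 7, 9] / [2, 6] / [3] / [4] / [8];  Q = [1, 3, 4, 9] / [2, 5] / [6] / [7] / [8];  common shape = (4, 2, 1, 1, 1)

Row-insert the values π_1, π_2, … into P one at a time, bumping the leftmost entry strictly greater than the inserted value down to the next row. The recording tableau Q records, in position (i, j), the step at which that cell was added to P.
  Insert 4 (step 1): P = [4];  Q = [1]
  Insert 3 (step 2): P = [3] / [4];  Q = [1] / [2]
  Insert 6 (step 3): P = [3, 6] / [4];  Q = [1, 3] / [2]
  Insert 8 (step 4): P = [3, 6, 8] / [4];  Q = [1, 3, 4] / [2]
  Insert 7 (step 5): P = [3, 6, 7] / [4, 8];  Q = [1, 3, 4] / [2, 5]
  Insert 5 (step 6): P = [3, 5, 7] / [4, 6] / [8];  Q = [1, 3, 4] / [2, 5] / [6]
  Insert 2 (step 7): P = [2, 5, 7] / [3, 6] / [4] / [8];  Q = [1, 3, 4] / [2, 5] / [6] / [7]
  Insert 1 (step 8): P = [1, 5, 7] / [2, 6] / [3] / [4] / [8];  Q = [1, 3, 4] / [2, 5] / [6] / [7] / [8]
  Insert 9 (step 9): P = [1, 5, 7, 9] / [2, 6] / [3] / [4] / [8];  Q = [1, 3, 4, 9] / [2, 5] / [6] / [7] / [8]
Final shape: (4, 2, 1, 1, 1).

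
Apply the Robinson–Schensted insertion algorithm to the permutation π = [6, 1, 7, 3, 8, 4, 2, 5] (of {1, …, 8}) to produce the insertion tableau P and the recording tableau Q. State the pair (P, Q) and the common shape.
P = [1, 2, 4, 5] / [3, 7, 8] / [6];  Q = [1, 3, 5, 8] / [2, 4, 6] / [7];  common shape = (4, 3, 1)

Row-insert the values π_1, π_2, … into P one at a time, bumping the leftmost entry strictly greater than the inserted value down to the next row. The recording tableau Q records, in position (i, j), the step at which that cell was added to P.
  Insert 6 (step 1): P = [6];  Q = [1]
  Insert 1 (step 2): P = [1] / [6];  Q = [1] / [2]
  Insert 7 (step 3): P = [1, 7] / [6];  Q = [1, 3] / [2]
  Insert 3 (step 4): P = [1, 3] / [6, 7];  Q = [1, 3] / [2, 4]
  Insert 8 (step 5): P = [1, 3, 8] / [6, 7];  Q = [1, 3, 5] / [2, 4]
  Insert 4 (step 6): P = [1, 3, 4] / [6, 7, 8];  Q = [1, 3, 5] / [2, 4, 6]
  Insert 2 (step 7): P = [1, 2, 4] / [3, 7, 8] / [6];  Q = [1, 3, 5] / [2, 4, 6] / [7]
  Insert 5 (step 8): P = [1, 2, 4, 5] / [3, 7, 8] / [6];  Q = [1, 3, 5, 8] / [2, 4, 6] / [7]
Final shape: (4, 3, 1).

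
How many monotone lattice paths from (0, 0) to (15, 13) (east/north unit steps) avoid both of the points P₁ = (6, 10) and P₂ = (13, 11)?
Number of paths = 21087920

Inclusion–exclusion. Total paths: C(28, 15) = 37442160. Through P₁: C(16, 6)·C(12, 9) = 1761760. Through P₂: C(24, 13)·C(4, 2) = 14976864. Since P₁ is strictly southwest of P₂, a monotone path through both must visit P₁ then P₂; paths through both = C(16, 6)·C(8, 7)·C(4, 2) = 384384. Avoid both = 37442160 − 1761760 − 14976864 + 384384 = 21087920.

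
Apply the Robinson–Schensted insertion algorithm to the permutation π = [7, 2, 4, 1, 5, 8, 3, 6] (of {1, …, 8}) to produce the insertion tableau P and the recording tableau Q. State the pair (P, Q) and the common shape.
P = [1, 3, 5, 6] / [2, 4, 8] / [7];  Q = [1, 3, 5, 6] / [2, 7, 8] / [4];  common shape = (4, 3, 1)

Row-insert the values π_1, π_2, … into P one at a time, bumping the leftmost entry strictly greater than the inserted value down to the next row. The recording tableau Q records, in position (i, j), the step at which that cell was added to P.
  Insert 7 (step 1): P = [7];  Q = [1]
  Insert 2 (step 2): P = [2] / [7];  Q = [1] / [2]
  Insert 4 (step 3): P = [2, 4] / [7];  Q = [1, 3] / [2]
  Insert 1 (step 4): P = [1, 4] / [2] / [7];  Q = [1, 3] / [2] / [4]
  Insert 5 (step 5): P = [1, 4, 5] / [2] / [7];  Q = [1, 3, 5] / [2] / [4]
  Insert 8 (step 6): P = [1, 4, 5, 8] / [2] / [7];  Q = [1, 3, 5, 6] / [2] / [4]
  Insert 3 (step 7): P = [1, 3, 5, 8] / [2, 4] / [7];  Q = [1, 3, 5, 6] / [2, 7] / [4]
  Insert 6 (step 8): P = [1, 3, 5, 6] / [2, 4, 8] / [7];  Q = [1, 3, 5, 6] / [2, 7, 8] / [4]
Final shape: (4, 3, 1).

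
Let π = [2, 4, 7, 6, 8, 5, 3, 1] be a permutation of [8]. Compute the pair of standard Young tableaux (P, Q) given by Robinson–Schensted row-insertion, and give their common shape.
P = [1, 3, 5, 8] / [2] / [4] / [6] / [7];  Q = [1, 2, 3, 5] / [4] / [6] / [7] / [8];  common shape = (4, 1, 1, 1, 1)

Row-insert the values π_1, π_2, … into P one at a time, bumping the leftmost entry strictly greater than the inserted value down to the next row. The recording tableau Q records, in position (i, j), the step at which that cell was added to P.
  Insert 2 (step 1): P = [2];  Q = [1]
  Insert 4 (step 2): P = [2, 4];  Q = [1, 2]
  Insert 7 (step 3): P = [2, 4, 7];  Q = [1, 2, 3]
  Insert 6 (step 4): P = [2, 4, 6] / [7];  Q = [1, 2, 3] / [4]
  Insert 8 (step 5): P = [2, 4, 6, 8] / [7];  Q = [1, 2, 3, 5] / [4]
  Insert 5 (step 6): P = [2, 4, 5, 8] / [6] / [7];  Q = [1, 2, 3, 5] / [4] / [6]
  Insert 3 (step 7): P = [2, 3, 5, 8] / [4] / [6] / [7];  Q = [1, 2, 3, 5] / [4] / [6] / [7]
  Insert 1 (step 8): P = [1, 3, 5, 8] / [2] / [4] / [6] / [7];  Q = [1, 2, 3, 5] / [4] / [6] / [7] / [8]
Final shape: (4, 1, 1, 1, 1).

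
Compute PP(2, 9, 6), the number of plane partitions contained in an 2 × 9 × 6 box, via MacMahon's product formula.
PP(2, 9, 6) = 5725720

Evaluate the triple product over i = 1..2, j = 1..9, k = 1..6. The factors are (2/1) · (3/2) · (4/3) · (5/4) · (6/5) · (7/6) · (3/2) · (4/3) · … (108 factors total). The numerators and denominators telescope so the product is an integer; carrying out the multiplication exactly gives PP(2, 9, 6) = 5725720.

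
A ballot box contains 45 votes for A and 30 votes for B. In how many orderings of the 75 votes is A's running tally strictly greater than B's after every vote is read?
Strict-lead orderings = 156375886125188595376

Total orderings of the 75 votes with 45 for A: C(75, 45) = 781879430625942976880. By the Bertrand ballot formula (Cycle Lemma / reflection principle), the number of orderings in which A is strictly ahead of B throughout is (p − q)/(p + q) · C(p + q, p) = (45 − 30)/(45 + 30) · 781879430625942976880 = 156375886125188595376.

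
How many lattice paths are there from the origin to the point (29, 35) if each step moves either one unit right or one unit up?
Number of paths = 1388818294740297792

A monotone lattice path from (0, 0) to (29, 35) consists of 29 east steps and 35 north steps in some order, so it is determined by which 29 of the 64 steps are east. The count is C(64, 29) = 1388818294740297792.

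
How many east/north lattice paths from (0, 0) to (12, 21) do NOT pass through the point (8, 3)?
Number of paths = 353610345

Total paths from (0, 0) to (12, 21): C(33, 12) = 354817320. Paths through (8, 3): (paths (0, 0) → (8, 3)) × (paths (8, 3) → (12, 21)) = C(11, 8) · C(22, 4) = 165 · 7315 = 1206975. Avoidance count = 354817320 − 1206975 = 353610345.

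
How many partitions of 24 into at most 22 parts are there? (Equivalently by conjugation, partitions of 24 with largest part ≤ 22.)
p(24, parts ≤ 22) = 1573

Use the recurrence p(n, m) = p(n, m−1) + p(n−m, m): either the largest part is < m (count p(n, m−1)) or the largest part is exactly m (remove one copy of m, count p(n−m, m)). With p(0, ·) = 1 this gives p(24, parts ≤ 22) = 1573. (By conjugating Young diagrams, this also counts partitions of 24 into at most 22 parts.)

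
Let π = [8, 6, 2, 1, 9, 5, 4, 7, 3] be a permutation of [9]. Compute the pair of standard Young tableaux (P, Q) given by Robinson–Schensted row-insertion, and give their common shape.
P = [1, 3, 7] / [2, 4] / [5, 9] / [6] / [8];  Q = [1, 5, 8] / [2, 6] / [3, 7] / [4] / [9];  common shape = (3, 2, 2, 1, 1)

Row-insert the values π_1, π_2, … into P one at a time, bumping the leftmost entry strictly greater than the inserted value down to the next row. The recording tableau Q records, in position (i, j), the step at which that cell was added to P.
  Insert 8 (step 1): P = [8];  Q = [1]
  Insert 6 (step 2): P = [6] / [8];  Q = [1] / [2]
  Insert 2 (step 3): P = [2] / [6] / [8];  Q = [1] / [2] / [3]
  Insert 1 (step 4): P = [1] / [2] / [6] / [8];  Q = [1] / [2] / [3] / [4]
  Insert 9 (step 5): P = [1, 9] / [2] / [6] / [8];  Q = [1, 5] / [2] / [3] / [4]
  Insert 5 (step 6): P = [1, 5] / [2, 9] / [6] / [8];  Q = [1, 5] / [2, 6] / [3] / [4]
  Insert 4 (step 7): P = [1, 4] / [2, 5] / [6, 9] / [8];  Q = [1, 5] / [2, 6] / [3, 7] / [4]
  Insert 7 (step 8): P = [1, 4, 7] / [2, 5] / [6, 9] / [8];  Q = [1, 5, 8] / [2, 6] / [3, 7] / [4]
  Insert 3 (step 9): P = [1, 3, 7] / [2, 4] / [5, 9] / [6] / [8];  Q = [1, 5, 8] / [2, 6] / [3, 7] / [4] / [9]
Final shape: (3, 2, 2, 1, 1).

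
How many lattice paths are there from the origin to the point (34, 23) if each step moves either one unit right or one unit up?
Number of paths = 5309878226480100

A monotone lattice path from (0, 0) to (34, 23) consists of 34 east steps and 23 north steps in some order, so it is determined by which 34 of the 57 steps are east. The count is C(57, 34) = 5309878226480100.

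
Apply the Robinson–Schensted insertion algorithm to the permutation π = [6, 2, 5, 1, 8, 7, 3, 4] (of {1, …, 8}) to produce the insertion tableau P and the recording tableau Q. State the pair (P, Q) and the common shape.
P = [1, 3, 4] / [2, 5, 7] / [6, 8];  Q = [1, 3, 5] / [2, 6, 8] / [4, 7];  common shape = (3, 3, 2)

Row-insert the values π_1, π_2, … into P one at a time, bumping the leftmost entry strictly greater than the inserted value down to the next row. The recording tableau Q records, in position (i, j), the step at which that cell was added to P.
  Insert 6 (step 1): P = [6];  Q = [1]
  Insert 2 (step 2): P = [2] / [6];  Q = [1] / [2]
  Insert 5 (step 3): P = [2, 5] / [6];  Q = [1, 3] / [2]
  Insert 1 (step 4): P = [1, 5] / [2] / [6];  Q = [1, 3] / [2] / [4]
  Insert 8 (step 5): P = [1, 5, 8] / [2] / [6];  Q = [1, 3, 5] / [2] / [4]
  Insert 7 (step 6): P = [1, 5, 7] / [2, 8] / [6];  Q = [1, 3, 5] / [2, 6] / [4]
  Insert 3 (step 7): P = [1, 3, 7] / [2, 5] / [6, 8];  Q = [1, 3, 5] / [2, 6] / [4, 7]
  Insert 4 (step 8): P = [1, 3, 4] / [2, 5, 7] / [6, 8];  Q = [1, 3, 5] / [2, 6, 8] / [4, 7]
Final shape: (3, 3, 2).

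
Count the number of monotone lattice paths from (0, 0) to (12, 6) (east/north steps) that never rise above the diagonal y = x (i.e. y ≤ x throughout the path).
Number of paths = 9996

By the reflection principle (André's argument), the number of monotone paths to (12, 6) with n ≤ m that never go above y = x is C(18, 12) − C(18, 13) = 18564 − 8568 = 9996.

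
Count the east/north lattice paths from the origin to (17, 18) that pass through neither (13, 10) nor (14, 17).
Number of paths = 2947134992

Inclusion–exclusion. Total paths: C(35, 17) = 4537567650. Through P₁: C(23, 13)·C(12, 4) = 566312670. Through P₂: C(31, 14)·C(4, 3) = 1060730100. Since P₁ is strictly southwest of P₂, a monotone path through both must visit P₁ then P₂; paths through both = C(23, 13)·C(8, 1)·C(4, 3) = 36610112. Avoid both = 4537567650 − 566312670 − 1060730100 + 36610112 = 2947134992.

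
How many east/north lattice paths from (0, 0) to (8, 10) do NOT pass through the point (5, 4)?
Number of paths = 33174

Total paths from (0, 0) to (8, 10): C(18, 8) = 43758. Paths through (5, 4): (paths (0, 0) → (5, 4)) × (paths (5, 4) → (8, 10)) = C(9, 5) · C(9, 3) = 126 · 84 = 10584. Avoidance count = 43758 − 10584 = 33174.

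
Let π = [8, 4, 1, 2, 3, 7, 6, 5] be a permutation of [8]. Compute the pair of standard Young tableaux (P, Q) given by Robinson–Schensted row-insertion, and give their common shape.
P = [1, 2, 3, 5] / [4, 6] / [7] / [8];  Q = [1, 4, 5, 6] / [2, 7] / [3] / [8];  common shape = (4, 2, 1, 1)

Row-insert the values π_1, π_2, … into P one at a time, bumping the leftmost entry strictly greater than the inserted value down to the next row. The recording tableau Q records, in position (i, j), the step at which that cell was added to P.
  Insert 8 (step 1): P = [8];  Q = [1]
  Insert 4 (step 2): P = [4] / [8];  Q = [1] / [2]
  Insert 1 (step 3): P = [1] / [4] / [8];  Q = [1] / [2] / [3]
  Insert 2 (step 4): P = [1, 2] / [4] / [8];  Q = [1, 4] / [2] / [3]
  Insert 3 (step 5): P = [1, 2, 3] / [4] / [8];  Q = [1, 4, 5] / [2] / [3]
  Insert 7 (step 6): P = [1, 2, 3, 7] / [4] / [8];  Q = [1, 4, 5, 6] / [2] / [3]
  Insert 6 (step 7): P = [1, 2, 3, 6] / [4, 7] / [8];  Q = [1, 4, 5, 6] / [2, 7] / [3]
  Insert 5 (step 8): P = [1, 2, 3, 5] / [4, 6] / [7] / [8];  Q = [1, 4, 5, 6] / [2, 7] / [3] / [8]
Final shape: (4, 2, 1, 1).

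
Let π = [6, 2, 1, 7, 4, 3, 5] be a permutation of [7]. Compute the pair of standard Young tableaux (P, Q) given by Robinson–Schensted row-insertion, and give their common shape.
P = [1, 3, 5] / [2, 4] / [6, 7];  Q = [1, 4, 7] / [2, 5] / [3, 6];  common shape = (3, 2, 2)

Row-insert the values π_1, π_2, … into P one at a time, bumping the leftmost entry strictly greater than the inserted value down to the next row. The recording tableau Q records, in position (i, j), the step at which that cell was added to P.
  Insert 6 (step 1): P = [6];  Q = [1]
  Insert 2 (step 2): P = [2] / [6];  Q = [1] / [2]
  Insert 1 (step 3): P = [1] / [2] / [6];  Q = [1] / [2] / [3]
  Insert 7 (step 4): P = [1, 7] / [2] / [6];  Q = [1, 4] / [2] / [3]
  Insert 4 (step 5): P = [1, 4] / [2, 7] / [6];  Q = [1, 4] / [2, 5] / [3]
  Insert 3 (step 6): P = [1, 3] / [2, 4] / [6, 7];  Q = [1, 4] / [2, 5] / [3, 6]
  Insert 5 (step 7): P = [1, 3, 5] / [2, 4] / [6, 7];  Q = [1, 4, 7] / [2, 5] / [3, 6]
Final shape: (3, 2, 2).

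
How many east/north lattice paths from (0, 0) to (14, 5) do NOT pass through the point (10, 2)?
Number of paths = 9318

Total paths from (0, 0) to (14, 5): C(19, 14) = 11628. Paths through (10, 2): (paths (0, 0) → (10, 2)) × (paths (10, 2) → (14, 5)) = C(12, 10) · C(7, 4) = 66 · 35 = 2310. Avoidance count = 11628 − 2310 = 9318.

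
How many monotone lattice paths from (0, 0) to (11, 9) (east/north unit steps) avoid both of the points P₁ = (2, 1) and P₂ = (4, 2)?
Number of paths = 74438

Inclusion–exclusion. Total paths: C(20, 11) = 167960. Through P₁: C(3, 2)·C(17, 9) = 72930. Through P₂: C(6, 4)·C(14, 7) = 51480. Since P₁ is strictly southwest of P₂, a monotone path through both must visit P₁ then P₂; paths through both = C(3, 2)·C(3, 2)·C(14, 7) = 30888. Avoid both = 167960 − 72930 − 51480 + 30888 = 74438.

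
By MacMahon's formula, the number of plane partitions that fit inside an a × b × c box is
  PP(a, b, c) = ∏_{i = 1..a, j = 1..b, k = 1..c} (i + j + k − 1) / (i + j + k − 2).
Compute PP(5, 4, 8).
PP(5, 4, 8) = 4789851066

Evaluate the triple product over i = 1..5, j = 1..4, k = 1..8. The factors are (2/1) · (3/2) · (4/3) · (5/4) · (6/5) · (7/6) · (8/7) · (9/8) · … (160 factors total). The numerators and denominators telescope so the product is an integer; carrying out the multiplication exactly gives PP(5, 4, 8) = 4789851066.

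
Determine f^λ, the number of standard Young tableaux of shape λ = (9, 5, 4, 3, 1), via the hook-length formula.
# SYT of shape (9, 5, 4, 3, 1) = 1645216650

Hook-length formula: f^λ = n! / Π hook(c), product over all cells c of the Young diagram. For λ = (9, 5, 4, 3, 1), n = 22 boxes. Hook lengths by row (left-to-right, top-to-bottom): [13, 11, 10, 8, 6, 4, 3, 2, 1]; [8, 6, 5, 3, 1]; [6, 4, 3, 1]; [4, 2, 1]; [1]. Product of hooks = 683193139200. So f^λ = 22! / 683193139200 = 1124000727777607680000 / 683193139200 = 1645216650.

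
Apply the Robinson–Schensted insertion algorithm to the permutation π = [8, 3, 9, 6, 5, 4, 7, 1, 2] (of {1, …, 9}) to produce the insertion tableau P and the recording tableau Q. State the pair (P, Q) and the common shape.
P = [1, 2, 7] / [3, 4] / [5, 9] / [6] / [8];  Q = [1, 3, 7] / [2, 4] / [5, 9] / [6] / [8];  common shape = (3, 2, 2, 1, 1)

Row-insert the values π_1, π_2, … into P one at a time, bumping the leftmost entry strictly greater than the inserted value down to the next row. The recording tableau Q records, in position (i, j), the step at which that cell was added to P.
  Insert 8 (step 1): P = [8];  Q = [1]
  Insert 3 (step 2): P = [3] / [8];  Q = [1] / [2]
  Insert 9 (step 3): P = [3, 9] / [8];  Q = [1, 3] / [2]
  Insert 6 (step 4): P = [3, 6] / [8, 9];  Q = [1, 3] / [2, 4]
  Insert 5 (step 5): P = [3, 5] / [6, 9] / [8];  Q = [1, 3] / [2, 4] / [5]
  Insert 4 (step 6): P = [3, 4] / [5, 9] / [6] / [8];  Q = [1, 3] / [2, 4] / [5] / [6]
  Insert 7 (step 7): P = [3, 4, 7] / [5, 9] / [6] / [8];  Q = [1, 3, 7] / [2, 4] / [5] / [6]
  Insert 1 (step 8): P = [1, 4, 7] / [3, 9] / [5] / [6] / [8];  Q = [1, 3, 7] / [2, 4] / [5] / [6] / [8]
  Insert 2 (step 9): P = [1, 2, 7] / [3, 4] / [5, 9] / [6] / [8];  Q = [1, 3, 7] / [2, 4] / [5, 9] / [6] / [8]
Final shape: (3, 2, 2, 1, 1).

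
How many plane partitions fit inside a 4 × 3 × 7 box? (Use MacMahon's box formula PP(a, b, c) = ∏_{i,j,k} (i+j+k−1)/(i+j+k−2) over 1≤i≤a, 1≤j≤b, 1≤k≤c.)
PP(4, 3, 7) = 1557270

Evaluate the triple product over i = 1..4, j = 1..3, k = 1..7. The factors are (2/1) · (3/2) · (4/3) · (5/4) · (6/5) · (7/6) · (8/7) · (3/2) · … (84 factors total). The numerators and denominators telescope so the product is an integer; carrying out the multiplication exactly gives PP(4, 3, 7) = 1557270.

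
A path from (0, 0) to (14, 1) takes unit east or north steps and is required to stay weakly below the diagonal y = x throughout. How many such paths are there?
Number of paths = 14

By the reflection principle (André's argument), the number of monotone paths to (14, 1) with n ≤ m that never go above y = x is C(15, 14) − C(15, 15) = 15 − 1 = 14.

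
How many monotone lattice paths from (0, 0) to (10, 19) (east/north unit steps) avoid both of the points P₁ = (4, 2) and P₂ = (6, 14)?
Number of paths = 13804035

Inclusion–exclusion. Total paths: C(29, 10) = 20030010. Through P₁: C(6, 4)·C(23, 6) = 1514205. Through P₂: C(20, 6)·C(9, 4) = 4883760. Since P₁ is strictly southwest of P₂, a monotone path through both must visit P₁ then P₂; paths through both = C(6, 4)·C(14, 2)·C(9, 4) = 171990. Avoid both = 20030010 − 1514205 − 4883760 + 171990 = 13804035.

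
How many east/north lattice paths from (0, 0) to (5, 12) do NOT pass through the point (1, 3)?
Number of paths = 3328

Total paths from (0, 0) to (5, 12): C(17, 5) = 6188. Paths through (1, 3): (paths (0, 0) → (1, 3)) × (paths (1, 3) → (5, 12)) = C(4, 1) · C(13, 4) = 4 · 715 = 2860. Avoidance count = 6188 − 2860 = 3328.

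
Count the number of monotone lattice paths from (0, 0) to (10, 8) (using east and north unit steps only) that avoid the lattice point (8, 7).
Number of paths = 24453

Total paths from (0, 0) to (10, 8): C(18, 10) = 43758. Paths through (8, 7): (paths (0, 0) → (8, 7)) × (paths (8, 7) → (10, 8)) = C(15, 8) · C(3, 2) = 6435 · 3 = 19305. Avoidance count = 43758 − 19305 = 24453.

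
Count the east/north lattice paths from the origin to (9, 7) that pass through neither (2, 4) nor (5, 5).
Number of paths = 6760

Inclusion–exclusion. Total paths: C(16, 9) = 11440. Through P₁: C(6, 2)·C(10, 7) = 1800. Through P₂: C(10, 5)·C(6, 4) = 3780. Since P₁ is strictly southwest of P₂, a monotone path through both must visit P₁ then P₂; paths through both = C(6, 2)·C(4, 3)·C(6, 4) = 900. Avoid both = 11440 − 1800 − 3780 + 900 = 6760.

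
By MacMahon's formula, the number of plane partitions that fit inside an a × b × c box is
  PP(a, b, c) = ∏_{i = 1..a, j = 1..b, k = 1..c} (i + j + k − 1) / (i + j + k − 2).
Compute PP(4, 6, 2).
PP(4, 6, 2) = 13860

Evaluate the triple product over i = 1..4, j = 1..6, k = 1..2. The factors are (2/1) · (3/2) · (3/2) · (4/3) · (4/3) · (5/4) · (5/4) · (6/5) · … (48 factors total). The numerators and denominators telescope so the product is an integer; carrying out the multiplication exactly gives PP(4, 6, 2) = 13860.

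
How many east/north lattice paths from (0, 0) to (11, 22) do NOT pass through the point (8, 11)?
Number of paths = 166024872

Total paths from (0, 0) to (11, 22): C(33, 11) = 193536720. Paths through (8, 11): (paths (0, 0) → (8, 11)) × (paths (8, 11) → (11, 22)) = C(19, 8) · C(14, 3) = 75582 · 364 = 27511848. Avoidance count = 193536720 − 27511848 = 166024872.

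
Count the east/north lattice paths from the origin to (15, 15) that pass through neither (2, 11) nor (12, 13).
Number of paths = 102980360

Inclusion–exclusion. Total paths: C(30, 15) = 155117520. Through P₁: C(13, 2)·C(17, 13) = 185640. Through P₂: C(25, 12)·C(5, 3) = 52003000. Since P₁ is strictly southwest of P₂, a monotone path through both must visit P₁ then P₂; paths through both = C(13, 2)·C(12, 10)·C(5, 3) = 51480. Avoid both = 155117520 − 185640 − 52003000 + 51480 = 102980360.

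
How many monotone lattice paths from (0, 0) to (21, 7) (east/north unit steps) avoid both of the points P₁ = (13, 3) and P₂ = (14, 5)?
Number of paths = 548712

Inclusion–exclusion. Total paths: C(28, 21) = 1184040. Through P₁: C(16, 13)·C(12, 8) = 277200. Through P₂: C(19, 14)·C(9, 7) = 418608. Since P₁ is strictly southwest of P₂, a monotone path through both must visit P₁ then P₂; paths through both = C(16, 13)·C(3, 1)·C(9, 7) = 60480. Avoid both = 1184040 − 277200 − 418608 + 60480 = 548712.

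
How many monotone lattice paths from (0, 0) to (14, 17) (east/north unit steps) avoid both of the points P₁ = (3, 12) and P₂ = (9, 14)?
Number of paths = 218145885

Inclusion–exclusion. Total paths: C(31, 14) = 265182525. Through P₁: C(15, 3)·C(16, 11) = 1987440. Through P₂: C(23, 9)·C(8, 5) = 45762640. Since P₁ is strictly southwest of P₂, a monotone path through both must visit P₁ then P₂; paths through both = C(15, 3)·C(8, 6)·C(8, 5) = 713440. Avoid both = 265182525 − 1987440 − 45762640 + 713440 = 218145885.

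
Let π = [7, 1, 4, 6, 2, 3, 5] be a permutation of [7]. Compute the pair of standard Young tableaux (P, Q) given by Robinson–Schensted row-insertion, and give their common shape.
P = [1, 2, 3, 5] / [4, 6] / [7];  Q = [1, 3, 4, 7] / [2, 6] / [5];  common shape = (4, 2, 1)

Row-insert the values π_1, π_2, … into P one at a time, bumping the leftmost entry strictly greater than the inserted value down to the next row. The recording tableau Q records, in position (i, j), the step at which that cell was added to P.
  Insert 7 (step 1): P = [7];  Q = [1]
  Insert 1 (step 2): P = [1] / [7];  Q = [1] / [2]
  Insert 4 (step 3): P = [1, 4] / [7];  Q = [1, 3] / [2]
  Insert 6 (step 4): P = [1, 4, 6] / [7];  Q = [1, 3, 4] / [2]
  Insert 2 (step 5): P = [1, 2, 6] / [4] / [7];  Q = [1, 3, 4] / [2] / [5]
  Insert 3 (step 6): P = [1, 2, 3] / [4, 6] / [7];  Q = [1, 3, 4] / [2, 6] / [5]
  Insert 5 (step 7): P = [1, 2, 3, 5] / [4, 6] / [7];  Q = [1, 3, 4, 7] / [2, 6] / [5]
Final shape: (4, 2, 1).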